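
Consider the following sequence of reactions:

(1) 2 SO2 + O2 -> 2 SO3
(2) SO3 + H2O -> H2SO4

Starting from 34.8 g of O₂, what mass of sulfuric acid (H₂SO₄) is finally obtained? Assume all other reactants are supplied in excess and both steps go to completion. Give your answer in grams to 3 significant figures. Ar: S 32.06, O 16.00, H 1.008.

M(O2) = 2(16.00) = 32.00 g/mol.
M(H2SO4) = 2(1.008) + 32.06 + 4(16.00) = 98.076 g/mol.
n(O2) = 34.80 / 32.00 = 1.087 mol.
Step 1 gives a 1:2 ratio of O2 to SO3, so n(SO3) = 2.175 mol.
In step 2 the SO3:H2SO4 ratio is 1:1, so n(H2SO4) = 2.175 mol.
Mass of H2SO4 = 2.175 × 98.076 = 213.3 g.

213 g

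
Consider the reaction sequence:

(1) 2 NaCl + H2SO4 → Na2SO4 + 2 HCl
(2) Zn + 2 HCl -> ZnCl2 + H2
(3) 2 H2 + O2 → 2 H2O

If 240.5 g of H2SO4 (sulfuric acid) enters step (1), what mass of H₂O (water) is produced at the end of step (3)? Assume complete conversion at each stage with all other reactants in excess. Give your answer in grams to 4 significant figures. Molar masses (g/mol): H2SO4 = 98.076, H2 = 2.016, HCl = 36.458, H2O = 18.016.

44.18 g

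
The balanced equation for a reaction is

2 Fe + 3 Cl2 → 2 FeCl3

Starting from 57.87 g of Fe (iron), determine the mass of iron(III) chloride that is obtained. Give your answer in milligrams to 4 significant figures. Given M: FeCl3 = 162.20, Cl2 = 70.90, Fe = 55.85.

168100 mg

n(Fe) = 57.870 g / 55.85 g/mol = 1.0362 mol.
From the equation the Fe:FeCl3 mole ratio is 2:2, so n(FeCl3) = 1.0362 × 2/2 = 1.0362 mol.
Mass of FeCl3 = 1.0362 mol × 162.20 g/mol = 168.07 g.
Converting to mg: 168.07 g = 168100 mg.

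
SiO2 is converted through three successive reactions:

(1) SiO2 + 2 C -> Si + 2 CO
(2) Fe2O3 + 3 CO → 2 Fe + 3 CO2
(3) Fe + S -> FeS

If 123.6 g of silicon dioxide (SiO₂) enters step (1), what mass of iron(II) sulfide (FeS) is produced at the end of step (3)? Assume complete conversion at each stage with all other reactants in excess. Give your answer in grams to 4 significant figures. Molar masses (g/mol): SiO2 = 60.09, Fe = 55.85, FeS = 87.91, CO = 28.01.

n(SiO2) = 123.6 / 60.09 = 2.0569 mol.
Reaction (1): SiO2→CO ratio 1:2 ⇒ n(CO) = 4.1138 mol.
Reaction (2): CO→Fe ratio 3:2 ⇒ n(Fe) = 2.7426 mol.
Reaction (3): Fe→FeS ratio 1:1 ⇒ n(FeS) = 2.7426 mol.
Mass of FeS = 2.7426 × 87.91 = 241.10 g.

241.1 g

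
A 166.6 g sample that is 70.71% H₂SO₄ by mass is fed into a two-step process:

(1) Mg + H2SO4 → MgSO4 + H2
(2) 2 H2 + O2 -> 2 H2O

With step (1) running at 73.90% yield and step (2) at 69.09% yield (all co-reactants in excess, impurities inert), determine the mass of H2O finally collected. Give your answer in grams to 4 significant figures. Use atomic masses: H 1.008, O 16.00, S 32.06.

11.05 g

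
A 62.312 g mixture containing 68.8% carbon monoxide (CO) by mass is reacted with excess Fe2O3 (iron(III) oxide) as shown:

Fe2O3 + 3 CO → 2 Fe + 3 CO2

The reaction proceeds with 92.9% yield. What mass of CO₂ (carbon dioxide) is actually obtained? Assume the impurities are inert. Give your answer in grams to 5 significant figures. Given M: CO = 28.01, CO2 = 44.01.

62.577 g

Pure CO available = 62.312 g × 0.688 = 42.8707 g.
n(CO) = 42.8707 g / 28.01 g/mol = 1.53055 mol.
From the equation the CO:CO2 mole ratio is 3:3, so n(CO2) = 1.53055 × 3/3 = 1.53055 mol.
Mass of CO2 = 1.53055 mol × 44.01 g/mol = 67.3594 g.
Actual mass collected = 67.3594 g × 0.929 = 62.5769 g.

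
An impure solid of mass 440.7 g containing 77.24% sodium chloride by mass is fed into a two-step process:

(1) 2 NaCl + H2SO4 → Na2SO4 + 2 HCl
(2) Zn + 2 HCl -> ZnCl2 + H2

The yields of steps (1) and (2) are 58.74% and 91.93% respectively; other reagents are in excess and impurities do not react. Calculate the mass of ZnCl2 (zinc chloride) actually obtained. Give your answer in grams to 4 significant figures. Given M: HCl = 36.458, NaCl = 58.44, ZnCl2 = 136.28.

Pure NaCl = 440.7 × 0.7724 = 340.40 g.
n(NaCl) = 340.40 / 58.44 = 5.8247 mol.
Step 1 (NaCl:HCl = 2:2): theoretical n(HCl) = 5.8247 mol; at 58.74% yield, n(HCl) = 3.4214 mol.
Step 2 (HCl:ZnCl2 = 2:1): theoretical n(ZnCl2) = 1.7107 mol, so theoretical mass = 1.7107 × 136.28 = 233.14 g.
At 91.93% yield, actual mass of ZnCl2 = 233.14 × 0.9193 = 214.32 g.

214.3 g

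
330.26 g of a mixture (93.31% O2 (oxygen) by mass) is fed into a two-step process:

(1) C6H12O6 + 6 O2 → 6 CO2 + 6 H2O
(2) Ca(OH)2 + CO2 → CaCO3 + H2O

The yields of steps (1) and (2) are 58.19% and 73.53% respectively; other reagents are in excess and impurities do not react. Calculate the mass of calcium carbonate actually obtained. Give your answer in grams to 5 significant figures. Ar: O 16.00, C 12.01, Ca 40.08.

Pure O2 = 330.26 × 0.9331 = 308.166 g.
M(O2) = 2(16.00) = 32.00 g/mol.
M(CaCO3) = 40.08 + 12.01 + 3(16.00) = 100.09 g/mol.
n(O2) = 308.166 / 32.00 = 9.63018 mol.
Step 1 (O2:CO2 = 6:6): theoretical n(CO2) = 9.63018 mol; at 58.19% yield, n(CO2) = 5.60380 mol.
Step 2 (CO2:CaCO3 = 1:1): theoretical n(CaCO3) = 5.60380 mol, so theoretical mass = 5.60380 × 100.09 = 560.884 g.
At 73.53% yield, actual mass of CaCO3 = 560.884 × 0.7353 = 412.418 g.

412.42 g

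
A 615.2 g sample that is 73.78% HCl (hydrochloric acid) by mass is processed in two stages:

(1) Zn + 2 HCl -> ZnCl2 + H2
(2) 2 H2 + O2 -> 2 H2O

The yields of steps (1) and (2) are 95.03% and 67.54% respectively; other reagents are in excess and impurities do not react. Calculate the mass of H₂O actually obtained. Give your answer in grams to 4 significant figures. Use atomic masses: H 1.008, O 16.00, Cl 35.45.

Pure HCl = 615.2 × 0.7378 = 453.89 g.
M(HCl) = 1.008 + 35.45 = 36.458 g/mol.
M(H2O) = 2(1.008) + 16.00 = 18.016 g/mol.
n(HCl) = 453.89 / 36.458 = 12.450 mol.
Step 1 (HCl:H2 = 2:1): theoretical n(H2) = 6.2249 mol; at 95.03% yield, n(H2) = 5.9155 mol.
Step 2 (H2:H2O = 2:2): theoretical n(H2O) = 5.9155 mol, so theoretical mass = 5.9155 × 18.016 = 106.57 g.
At 67.54% yield, actual mass of H2O = 106.57 × 0.6754 = 71.980 g.

71.98 g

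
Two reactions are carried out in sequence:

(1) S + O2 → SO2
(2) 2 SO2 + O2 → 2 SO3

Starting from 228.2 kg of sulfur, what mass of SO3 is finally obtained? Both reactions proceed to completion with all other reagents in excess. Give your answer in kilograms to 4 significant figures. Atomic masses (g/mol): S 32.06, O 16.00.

569.9 kg

M(S) = 32.06 g/mol.
M(SO3) = 32.06 + 3(16.00) = 80.06 g/mol.
228.2 kg = 228200 g.
n(S) = 228200 / 32.06 = 7117.9 mol.
Step 1 gives a 1:1 ratio of S to SO2, so n(SO2) = 7117.9 mol.
In step 2 the SO2:SO3 ratio is 2:2, so n(SO3) = 7117.9 mol.
Mass of SO3 = 7117.9 × 80.06 = 569860 g = 569.9 kg.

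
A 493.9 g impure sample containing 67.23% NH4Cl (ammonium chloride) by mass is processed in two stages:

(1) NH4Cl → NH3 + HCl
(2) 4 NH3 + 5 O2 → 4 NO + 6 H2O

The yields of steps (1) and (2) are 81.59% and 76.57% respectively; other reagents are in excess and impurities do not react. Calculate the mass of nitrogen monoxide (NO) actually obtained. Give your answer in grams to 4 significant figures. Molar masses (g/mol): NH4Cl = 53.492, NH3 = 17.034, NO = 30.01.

116.4 g

Pure NH4Cl = 493.9 × 0.6723 = 332.05 g.
n(NH4Cl) = 332.05 / 53.492 = 6.2075 mol.
Step 1 (NH4Cl:NH3 = 1:1): theoretical n(NH3) = 6.2075 mol; at 81.59% yield, n(NH3) = 5.0647 mol.
Step 2 (NH3:NO = 4:4): theoretical n(NO) = 5.0647 mol, so theoretical mass = 5.0647 × 30.01 = 151.99 g.
At 76.57% yield, actual mass of NO = 151.99 × 0.7657 = 116.38 g.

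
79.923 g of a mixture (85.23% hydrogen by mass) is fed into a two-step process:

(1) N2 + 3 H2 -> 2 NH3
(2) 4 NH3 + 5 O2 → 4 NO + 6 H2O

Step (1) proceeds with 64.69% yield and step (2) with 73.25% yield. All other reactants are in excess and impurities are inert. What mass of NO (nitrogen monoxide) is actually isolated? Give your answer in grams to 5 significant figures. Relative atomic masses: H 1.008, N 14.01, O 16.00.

Pure H2 = 79.923 × 0.8523 = 68.1184 g.
M(H2) = 2(1.008) = 2.016 g/mol.
M(NO) = 14.01 + 16.00 = 30.01 g/mol.
n(H2) = 68.1184 / 2.016 = 33.7889 mol.
Step 1 (H2:NH3 = 3:2): theoretical n(NH3) = 22.5259 mol; at 64.69% yield, n(NH3) = 14.5720 mol.
Step 2 (NH3:NO = 4:4): theoretical n(NO) = 14.5720 mol, so theoretical mass = 14.5720 × 30.01 = 437.306 g.
At 73.25% yield, actual mass of NO = 437.306 × 0.7325 = 320.327 g.

320.33 g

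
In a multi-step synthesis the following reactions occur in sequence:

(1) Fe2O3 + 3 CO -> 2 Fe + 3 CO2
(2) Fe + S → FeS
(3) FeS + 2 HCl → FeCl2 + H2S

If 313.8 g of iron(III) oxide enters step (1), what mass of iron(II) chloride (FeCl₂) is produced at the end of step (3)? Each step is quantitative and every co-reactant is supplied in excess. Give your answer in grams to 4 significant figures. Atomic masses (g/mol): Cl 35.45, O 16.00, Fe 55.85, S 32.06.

498.1 g

M(Fe2O3) = 2(55.85) + 3(16.00) = 159.70 g/mol.
M(FeCl2) = 55.85 + 2(35.45) = 126.75 g/mol.
n(Fe2O3) = 313.8 / 159.70 = 1.9649 mol.
Reaction (1): Fe2O3→Fe ratio 1:2 ⇒ n(Fe) = 3.9299 mol.
Reaction (2): Fe→FeS ratio 1:1 ⇒ n(FeS) = 3.9299 mol.
Reaction (3): FeS→FeCl2 ratio 1:1 ⇒ n(FeCl2) = 3.9299 mol.
Mass of FeCl2 = 3.9299 × 126.75 = 498.11 g.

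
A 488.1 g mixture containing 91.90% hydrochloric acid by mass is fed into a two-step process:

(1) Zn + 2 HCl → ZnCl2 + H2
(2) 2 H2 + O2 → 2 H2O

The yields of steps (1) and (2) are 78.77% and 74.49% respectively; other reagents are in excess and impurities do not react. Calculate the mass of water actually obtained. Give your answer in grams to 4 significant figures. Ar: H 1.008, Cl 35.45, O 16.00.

65.03 g

Pure HCl = 488.1 × 0.9190 = 448.56 g.
M(HCl) = 1.008 + 35.45 = 36.458 g/mol.
M(H2O) = 2(1.008) + 16.00 = 18.016 g/mol.
n(HCl) = 448.56 / 36.458 = 12.304 mol.
Step 1 (HCl:H2 = 2:1): theoretical n(H2) = 6.1518 mol; at 78.77% yield, n(H2) = 4.8458 mol.
Step 2 (H2:H2O = 2:2): theoretical n(H2O) = 4.8458 mol, so theoretical mass = 4.8458 × 18.016 = 87.301 g.
At 74.49% yield, actual mass of H2O = 87.301 × 0.7449 = 65.031 g.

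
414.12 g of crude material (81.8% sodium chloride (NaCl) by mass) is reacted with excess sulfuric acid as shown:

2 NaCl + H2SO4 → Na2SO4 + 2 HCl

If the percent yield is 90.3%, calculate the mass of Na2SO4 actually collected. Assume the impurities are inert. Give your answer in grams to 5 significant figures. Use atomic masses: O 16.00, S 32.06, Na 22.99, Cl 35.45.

371.74 g

Pure NaCl available = 414.12 g × 0.818 = 338.750 g.
M(NaCl) = 22.99 + 35.45 = 58.44 g/mol.
M(Na2SO4) = 2(22.99) + 32.06 + 4(16.00) = 142.04 g/mol.
n(NaCl) = 338.750 g / 58.44 g/mol = 5.79655 mol.
From the equation the NaCl:Na2SO4 mole ratio is 2:1, so n(Na2SO4) = 5.79655 × 1/2 = 2.89827 mol.
Mass of Na2SO4 = 2.89827 mol × 142.04 g/mol = 411.671 g.
Actual mass collected = 411.671 g × 0.903 = 371.739 g.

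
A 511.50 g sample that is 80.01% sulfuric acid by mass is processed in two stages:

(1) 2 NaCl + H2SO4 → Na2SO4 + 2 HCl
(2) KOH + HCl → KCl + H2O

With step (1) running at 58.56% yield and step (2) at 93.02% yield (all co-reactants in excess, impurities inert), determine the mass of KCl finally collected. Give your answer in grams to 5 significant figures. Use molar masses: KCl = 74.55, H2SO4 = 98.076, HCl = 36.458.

338.91 g

Pure H2SO4 = 511.50 × 0.8001 = 409.251 g.
n(H2SO4) = 409.251 / 98.076 = 4.17280 mol.
Step 1 (H2SO4:HCl = 1:2): theoretical n(HCl) = 8.34559 mol; at 58.56% yield, n(HCl) = 4.88718 mol.
Step 2 (HCl:KCl = 1:1): theoretical n(KCl) = 4.88718 mol, so theoretical mass = 4.88718 × 74.55 = 364.339 g.
At 93.02% yield, actual mass of KCl = 364.339 × 0.9302 = 338.908 g.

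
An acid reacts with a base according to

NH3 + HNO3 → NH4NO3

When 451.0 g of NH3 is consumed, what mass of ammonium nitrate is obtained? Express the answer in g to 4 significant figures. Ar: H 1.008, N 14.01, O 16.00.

2119 g

M(NH3) = 14.01 + 3(1.008) = 17.034 g/mol.
M(NH4NO3) = 2(14.01) + 4(1.008) + 3(16.00) = 80.052 g/mol.
n(NH3) = 451.00 g / 17.034 g/mol = 26.476 mol.
From the equation the NH3:NH4NO3 mole ratio is 1:1, so n(NH4NO3) = 26.476 × 1/1 = 26.476 mol.
Mass of NH4NO3 = 26.476 mol × 80.052 g/mol = 2119.5 g.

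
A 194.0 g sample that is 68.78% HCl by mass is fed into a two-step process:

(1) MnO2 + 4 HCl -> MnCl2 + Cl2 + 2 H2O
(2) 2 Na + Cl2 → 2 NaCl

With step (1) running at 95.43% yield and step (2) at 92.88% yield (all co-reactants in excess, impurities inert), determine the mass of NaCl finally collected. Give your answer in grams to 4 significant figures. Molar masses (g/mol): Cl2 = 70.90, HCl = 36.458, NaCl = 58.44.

94.79 g

Pure HCl = 194.0 × 0.6878 = 133.43 g.
n(HCl) = 133.43 / 36.458 = 3.6599 mol.
Step 1 (HCl:Cl2 = 4:1): theoretical n(Cl2) = 0.91498 mol; at 95.43% yield, n(Cl2) = 0.87316 mol.
Step 2 (Cl2:NaCl = 1:2): theoretical n(NaCl) = 1.7463 mol, so theoretical mass = 1.7463 × 58.44 = 102.06 g.
At 92.88% yield, actual mass of NaCl = 102.06 × 0.9288 = 94.789 g.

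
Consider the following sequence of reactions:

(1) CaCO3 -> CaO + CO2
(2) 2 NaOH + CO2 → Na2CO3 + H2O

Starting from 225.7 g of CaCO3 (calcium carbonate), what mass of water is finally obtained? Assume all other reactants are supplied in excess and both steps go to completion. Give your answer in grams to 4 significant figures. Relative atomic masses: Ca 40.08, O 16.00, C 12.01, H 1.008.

40.63 g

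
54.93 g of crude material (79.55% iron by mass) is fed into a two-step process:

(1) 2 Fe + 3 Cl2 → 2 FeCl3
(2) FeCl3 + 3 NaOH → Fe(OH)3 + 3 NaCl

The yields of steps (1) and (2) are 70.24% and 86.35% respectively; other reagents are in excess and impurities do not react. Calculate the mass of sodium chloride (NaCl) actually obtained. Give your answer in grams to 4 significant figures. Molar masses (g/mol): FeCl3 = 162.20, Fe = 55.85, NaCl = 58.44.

Pure Fe = 54.93 × 0.7955 = 43.697 g.
n(Fe) = 43.697 / 55.85 = 0.78240 mol.
Step 1 (Fe:FeCl3 = 2:2): theoretical n(FeCl3) = 0.78240 mol; at 70.24% yield, n(FeCl3) = 0.54955 mol.
Step 2 (FeCl3:NaCl = 1:3): theoretical n(NaCl) = 1.6487 mol, so theoretical mass = 1.6487 × 58.44 = 96.348 g.
At 86.35% yield, actual mass of NaCl = 96.348 × 0.8635 = 83.196 g.

83.20 g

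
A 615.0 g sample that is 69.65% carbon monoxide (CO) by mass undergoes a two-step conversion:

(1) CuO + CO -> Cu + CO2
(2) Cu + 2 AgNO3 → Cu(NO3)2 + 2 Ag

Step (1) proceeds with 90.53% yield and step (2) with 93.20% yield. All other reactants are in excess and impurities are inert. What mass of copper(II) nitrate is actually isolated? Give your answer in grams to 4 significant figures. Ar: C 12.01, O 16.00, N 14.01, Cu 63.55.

Pure CO = 615.0 × 0.6965 = 428.35 g.
M(CO) = 12.01 + 16.00 = 28.01 g/mol.
M(Cu(NO3)2) = 63.55 + 2(14.01) + 6(16.00) = 187.57 g/mol.
n(CO) = 428.35 / 28.01 = 15.293 mol.
Step 1 (CO:Cu = 1:1): theoretical n(Cu) = 15.293 mol; at 90.53% yield, n(Cu) = 13.844 mol.
Step 2 (Cu:Cu(NO3)2 = 1:1): theoretical n(Cu(NO3)2) = 13.844 mol, so theoretical mass = 13.844 × 187.57 = 2596.8 g.
At 93.20% yield, actual mass of Cu(NO3)2 = 2596.8 × 0.9320 = 2420.2 g.

2420 g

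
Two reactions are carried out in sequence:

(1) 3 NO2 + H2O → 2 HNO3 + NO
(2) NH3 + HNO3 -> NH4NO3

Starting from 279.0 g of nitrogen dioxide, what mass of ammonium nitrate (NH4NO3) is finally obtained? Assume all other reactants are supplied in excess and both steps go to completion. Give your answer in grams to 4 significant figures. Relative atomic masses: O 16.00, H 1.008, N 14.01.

323.6 g

M(NO2) = 14.01 + 2(16.00) = 46.01 g/mol.
M(NH4NO3) = 2(14.01) + 4(1.008) + 3(16.00) = 80.052 g/mol.
n(NO2) = 279.00 / 46.01 = 6.0639 mol.
Step 1 gives a 3:2 ratio of NO2 to HNO3, so n(HNO3) = 4.0426 mol.
In step 2 the HNO3:NH4NO3 ratio is 1:1, so n(NH4NO3) = 4.0426 mol.
Mass of NH4NO3 = 4.0426 × 80.052 = 323.62 g.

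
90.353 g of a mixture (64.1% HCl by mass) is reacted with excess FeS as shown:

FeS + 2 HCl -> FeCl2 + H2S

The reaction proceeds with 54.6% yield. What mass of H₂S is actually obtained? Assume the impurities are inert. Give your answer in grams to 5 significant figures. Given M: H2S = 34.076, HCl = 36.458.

14.778 g

Pure HCl available = 90.353 g × 0.641 = 57.9163 g.
n(HCl) = 57.9163 g / 36.458 g/mol = 1.58858 mol.
From the equation the HCl:H2S mole ratio is 2:1, so n(H2S) = 1.58858 × 1/2 = 0.794288 mol.
Mass of H2S = 0.794288 mol × 34.076 g/mol = 27.0661 g.
Actual mass collected = 27.0661 g × 0.546 = 14.7781 g.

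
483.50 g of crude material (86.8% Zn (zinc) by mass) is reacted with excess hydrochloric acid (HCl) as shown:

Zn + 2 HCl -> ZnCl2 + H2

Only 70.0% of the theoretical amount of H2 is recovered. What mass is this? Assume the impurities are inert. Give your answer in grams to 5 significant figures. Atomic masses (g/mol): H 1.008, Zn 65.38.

Pure Zn available = 483.50 g × 0.868 = 419.678 g.
M(Zn) = 65.38 g/mol.
M(H2) = 2(1.008) = 2.016 g/mol.
n(Zn) = 419.678 g / 65.38 g/mol = 6.41906 mol.
From the equation the Zn:H2 mole ratio is 1:1, so n(H2) = 6.41906 × 1/1 = 6.41906 mol.
Mass of H2 = 6.41906 mol × 2.016 g/mol = 12.9408 g.
Actual mass collected = 12.9408 g × 0.700 = 9.05857 g.

9.0586 g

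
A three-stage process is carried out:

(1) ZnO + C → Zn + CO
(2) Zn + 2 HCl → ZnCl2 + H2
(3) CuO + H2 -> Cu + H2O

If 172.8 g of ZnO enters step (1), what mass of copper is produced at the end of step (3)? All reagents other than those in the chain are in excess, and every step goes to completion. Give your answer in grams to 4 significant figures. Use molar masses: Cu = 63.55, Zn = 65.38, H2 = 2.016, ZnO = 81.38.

134.9 g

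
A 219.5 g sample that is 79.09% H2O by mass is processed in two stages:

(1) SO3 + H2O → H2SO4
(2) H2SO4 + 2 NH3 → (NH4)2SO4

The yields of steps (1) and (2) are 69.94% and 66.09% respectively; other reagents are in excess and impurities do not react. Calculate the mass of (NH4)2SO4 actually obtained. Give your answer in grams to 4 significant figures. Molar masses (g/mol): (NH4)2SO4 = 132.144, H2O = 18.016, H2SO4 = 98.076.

Pure H2O = 219.5 × 0.7909 = 173.60 g.
n(H2O) = 173.60 / 18.016 = 9.6360 mol.
Step 1 (H2O:H2SO4 = 1:1): theoretical n(H2SO4) = 9.6360 mol; at 69.94% yield, n(H2SO4) = 6.7394 mol.
Step 2 (H2SO4:(NH4)2SO4 = 1:1): theoretical n((NH4)2SO4) = 6.7394 mol, so theoretical mass = 6.7394 × 132.144 = 890.58 g.
At 66.09% yield, actual mass of (NH4)2SO4 = 890.58 × 0.6609 = 588.58 g.

588.6 g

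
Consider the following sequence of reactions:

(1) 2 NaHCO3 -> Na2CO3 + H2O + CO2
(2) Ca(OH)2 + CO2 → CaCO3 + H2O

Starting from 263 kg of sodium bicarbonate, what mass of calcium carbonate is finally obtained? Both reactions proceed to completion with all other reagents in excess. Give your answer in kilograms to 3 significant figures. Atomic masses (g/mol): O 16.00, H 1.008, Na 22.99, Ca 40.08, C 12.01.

M(NaHCO3) = 22.99 + 1.008 + 12.01 + 3(16.00) = 84.008 g/mol.
M(CaCO3) = 40.08 + 12.01 + 3(16.00) = 100.09 g/mol.
263 kg = 263000 g.
n(NaHCO3) = 263000 / 84.008 = 3131 mol.
Step 1 gives a 2:1 ratio of NaHCO3 to CO2, so n(CO2) = 1565 mol.
In step 2 the CO2:CaCO3 ratio is 1:1, so n(CaCO3) = 1565 mol.
Mass of CaCO3 = 1565 × 100.09 = 156700 g = 157 kg.

157 kg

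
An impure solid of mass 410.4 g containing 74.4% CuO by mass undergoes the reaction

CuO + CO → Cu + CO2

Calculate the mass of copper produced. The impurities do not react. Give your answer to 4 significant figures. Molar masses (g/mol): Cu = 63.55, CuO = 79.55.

243.9 g

Mass of pure CuO = 410.4 g × 0.744 = 305.34 g.
n(CuO) = 305.34 g / 79.55 g/mol = 3.8383 mol.
From the equation the CuO:Cu mole ratio is 1:1, so n(Cu) = 3.8383 × 1/1 = 3.8383 mol.
Mass of Cu = 3.8383 mol × 63.55 g/mol = 243.92 g.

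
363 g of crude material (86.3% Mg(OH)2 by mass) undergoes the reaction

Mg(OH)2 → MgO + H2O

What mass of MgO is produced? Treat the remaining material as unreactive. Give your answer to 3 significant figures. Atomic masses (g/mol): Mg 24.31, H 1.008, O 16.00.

Mass of pure Mg(OH)2 = 363 g × 0.863 = 313.3 g.
M(Mg(OH)2) = 24.31 + 2(16.00) + 2(1.008) = 58.326 g/mol.
M(MgO) = 24.31 + 16.00 = 40.31 g/mol.
n(Mg(OH)2) = 313.3 g / 58.326 g/mol = 5.371 mol.
From the equation the Mg(OH)2:MgO mole ratio is 1:1, so n(MgO) = 5.371 × 1/1 = 5.371 mol.
Mass of MgO = 5.371 mol × 40.31 g/mol = 216.5 g.

217 g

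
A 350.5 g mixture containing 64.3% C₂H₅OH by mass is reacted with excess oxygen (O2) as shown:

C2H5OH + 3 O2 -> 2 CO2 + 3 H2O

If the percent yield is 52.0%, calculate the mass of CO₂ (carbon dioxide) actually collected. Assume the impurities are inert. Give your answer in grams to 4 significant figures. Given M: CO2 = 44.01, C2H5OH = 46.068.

223.9 g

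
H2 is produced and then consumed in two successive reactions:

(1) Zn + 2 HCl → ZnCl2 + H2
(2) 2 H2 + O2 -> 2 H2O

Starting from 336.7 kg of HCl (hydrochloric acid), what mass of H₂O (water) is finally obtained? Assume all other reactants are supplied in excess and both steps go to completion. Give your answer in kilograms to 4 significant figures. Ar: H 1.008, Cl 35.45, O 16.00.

M(HCl) = 1.008 + 35.45 = 36.458 g/mol.
M(H2O) = 2(1.008) + 16.00 = 18.016 g/mol.
336.7 kg = 336700 g.
n(HCl) = 336700 / 36.458 = 9235.3 mol.
Step 1 gives a 2:1 ratio of HCl to H2, so n(H2) = 4617.6 mol.
In step 2 the H2:H2O ratio is 2:2, so n(H2O) = 4617.6 mol.
Mass of H2O = 4617.6 × 18.016 = 83191 g = 83.19 kg.

83.19 kg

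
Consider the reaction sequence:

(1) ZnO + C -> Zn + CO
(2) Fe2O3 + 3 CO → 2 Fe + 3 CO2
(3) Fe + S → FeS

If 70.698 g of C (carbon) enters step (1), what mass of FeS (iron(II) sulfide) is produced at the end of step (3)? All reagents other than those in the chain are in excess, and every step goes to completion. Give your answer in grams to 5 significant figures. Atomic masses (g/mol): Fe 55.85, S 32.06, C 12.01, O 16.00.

M(C) = 12.01 g/mol.
M(FeS) = 55.85 + 32.06 = 87.91 g/mol.
n(C) = 70.698 / 12.01 = 5.88659 mol.
Reaction (1): C→CO ratio 1:1 ⇒ n(CO) = 5.88659 mol.
Reaction (2): CO→Fe ratio 3:2 ⇒ n(Fe) = 3.92440 mol.
Reaction (3): Fe→FeS ratio 1:1 ⇒ n(FeS) = 3.92440 mol.
Mass of FeS = 3.92440 × 87.91 = 344.994 g.

344.99 g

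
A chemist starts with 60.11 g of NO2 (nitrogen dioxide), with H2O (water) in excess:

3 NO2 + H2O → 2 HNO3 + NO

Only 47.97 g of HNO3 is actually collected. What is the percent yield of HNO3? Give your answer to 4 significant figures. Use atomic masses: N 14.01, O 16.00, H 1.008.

87.40 %

M(NO2) = 14.01 + 2(16.00) = 46.01 g/mol.
M(HNO3) = 1.008 + 14.01 + 3(16.00) = 63.018 g/mol.
n(NO2) = 60.110 g / 46.01 g/mol = 1.3065 mol.
From the equation the NO2:HNO3 mole ratio is 3:2, so n(HNO3) = 1.3065 × 2/3 = 0.87097 mol.
Mass of HNO3 = 0.87097 mol × 63.018 g/mol = 54.887 g.
This is the theoretical yield. Percent yield = 47.97 g / 54.887 g × 100% = 87.398%.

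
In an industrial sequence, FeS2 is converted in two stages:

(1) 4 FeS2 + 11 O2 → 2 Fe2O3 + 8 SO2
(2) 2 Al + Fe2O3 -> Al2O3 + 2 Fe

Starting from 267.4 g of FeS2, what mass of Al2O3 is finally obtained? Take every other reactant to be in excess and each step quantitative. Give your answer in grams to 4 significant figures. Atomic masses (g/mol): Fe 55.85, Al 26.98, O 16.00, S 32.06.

M(FeS2) = 55.85 + 2(32.06) = 119.97 g/mol.
M(Al2O3) = 2(26.98) + 3(16.00) = 101.96 g/mol.
n(FeS2) = 267.40 / 119.97 = 2.2289 mol.
Step 1 gives a 4:2 ratio of FeS2 to Fe2O3, so n(Fe2O3) = 1.1144 mol.
In step 2 the Fe2O3:Al2O3 ratio is 1:1, so n(Al2O3) = 1.1144 mol.
Mass of Al2O3 = 1.1144 × 101.96 = 113.63 g.

113.6 g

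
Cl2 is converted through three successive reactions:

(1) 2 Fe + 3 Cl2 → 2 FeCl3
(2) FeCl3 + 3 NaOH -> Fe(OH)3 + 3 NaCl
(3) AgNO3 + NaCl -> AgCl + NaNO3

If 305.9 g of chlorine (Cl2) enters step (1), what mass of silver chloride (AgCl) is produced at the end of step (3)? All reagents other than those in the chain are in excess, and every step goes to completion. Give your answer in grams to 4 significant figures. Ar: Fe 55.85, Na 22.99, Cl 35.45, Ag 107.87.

M(Cl2) = 2(35.45) = 70.90 g/mol.
M(AgCl) = 107.87 + 35.45 = 143.32 g/mol.
n(Cl2) = 305.9 / 70.90 = 4.3145 mol.
Reaction (1): Cl2→FeCl3 ratio 3:2 ⇒ n(FeCl3) = 2.8764 mol.
Reaction (2): FeCl3→NaCl ratio 1:3 ⇒ n(NaCl) = 8.6291 mol.
Reaction (3): NaCl→AgCl ratio 1:1 ⇒ n(AgCl) = 8.6291 mol.
Mass of AgCl = 8.6291 × 143.32 = 1236.7 g.

1237 g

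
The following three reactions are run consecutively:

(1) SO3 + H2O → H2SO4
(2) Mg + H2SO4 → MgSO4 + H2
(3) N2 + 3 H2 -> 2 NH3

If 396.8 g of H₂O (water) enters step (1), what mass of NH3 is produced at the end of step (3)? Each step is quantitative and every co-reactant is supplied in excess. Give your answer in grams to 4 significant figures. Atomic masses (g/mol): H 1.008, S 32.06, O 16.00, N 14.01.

250.1 g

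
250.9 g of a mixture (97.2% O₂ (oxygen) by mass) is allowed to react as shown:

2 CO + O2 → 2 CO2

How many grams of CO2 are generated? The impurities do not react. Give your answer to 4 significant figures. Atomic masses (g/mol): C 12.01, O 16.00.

Mass of pure O2 = 250.9 g × 0.972 = 243.87 g.
M(O2) = 2(16.00) = 32.00 g/mol.
M(CO2) = 12.01 + 2(16.00) = 44.01 g/mol.
n(O2) = 243.87 g / 32.00 g/mol = 7.6211 mol.
From the equation the O2:CO2 mole ratio is 1:2, so n(CO2) = 7.6211 × 2/1 = 15.242 mol.
Mass of CO2 = 15.242 mol × 44.01 g/mol = 670.81 g.

670.8 g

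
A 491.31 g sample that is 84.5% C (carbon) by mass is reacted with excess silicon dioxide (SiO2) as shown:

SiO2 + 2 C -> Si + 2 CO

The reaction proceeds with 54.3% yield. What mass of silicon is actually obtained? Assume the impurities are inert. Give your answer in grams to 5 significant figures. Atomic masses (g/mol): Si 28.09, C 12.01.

263.63 g

Pure C available = 491.31 g × 0.845 = 415.157 g.
M(C) = 12.01 g/mol.
M(Si) = 28.09 g/mol.
n(C) = 415.157 g / 12.01 g/mol = 34.5676 mol.
From the equation the C:Si mole ratio is 2:1, so n(Si) = 34.5676 × 1/2 = 17.2838 mol.
Mass of Si = 17.2838 mol × 28.09 g/mol = 485.502 g.
Actual mass collected = 485.502 g × 0.543 = 263.628 g.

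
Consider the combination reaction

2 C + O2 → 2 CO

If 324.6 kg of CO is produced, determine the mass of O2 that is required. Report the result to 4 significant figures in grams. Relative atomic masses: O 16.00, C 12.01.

185400 g

M(CO) = 12.01 + 16.00 = 28.01 g/mol.
M(O2) = 2(16.00) = 32.00 g/mol.
Convert: 324.6 kg = 324600 g.
n(CO) = 324600 g / 28.01 g/mol = 11589 mol.
From the equation the CO:O2 mole ratio is 2:1, so n(O2) = 11589 × 1/2 = 5794.4 mol.
Mass of O2 = 5794.4 mol × 32.00 g/mol = 185420 g.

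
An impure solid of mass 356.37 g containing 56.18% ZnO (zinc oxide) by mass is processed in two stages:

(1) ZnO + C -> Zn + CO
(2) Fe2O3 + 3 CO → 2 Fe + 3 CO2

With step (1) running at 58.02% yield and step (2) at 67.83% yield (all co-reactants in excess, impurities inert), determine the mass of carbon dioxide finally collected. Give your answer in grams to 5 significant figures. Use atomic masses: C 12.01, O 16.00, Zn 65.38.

42.610 g

Pure ZnO = 356.37 × 0.5618 = 200.209 g.
M(ZnO) = 65.38 + 16.00 = 81.38 g/mol.
M(CO2) = 12.01 + 2(16.00) = 44.01 g/mol.
n(ZnO) = 200.209 / 81.38 = 2.46017 mol.
Step 1 (ZnO:CO = 1:1): theoretical n(CO) = 2.46017 mol; at 58.02% yield, n(CO) = 1.42739 mol.
Step 2 (CO:CO2 = 3:3): theoretical n(CO2) = 1.42739 mol, so theoretical mass = 1.42739 × 44.01 = 62.8195 g.
At 67.83% yield, actual mass of CO2 = 62.8195 × 0.6783 = 42.6104 g.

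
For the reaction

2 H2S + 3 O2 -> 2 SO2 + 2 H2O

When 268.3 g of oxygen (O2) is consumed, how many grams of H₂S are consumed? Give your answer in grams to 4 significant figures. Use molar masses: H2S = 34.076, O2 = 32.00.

190.5 g

n(O2) = 268.30 g / 32.00 g/mol = 8.3844 mol.
From the equation the O2:H2S mole ratio is 3:2, so n(H2S) = 8.3844 × 2/3 = 5.5896 mol.
Mass of H2S = 5.5896 mol × 34.076 g/mol = 190.47 g.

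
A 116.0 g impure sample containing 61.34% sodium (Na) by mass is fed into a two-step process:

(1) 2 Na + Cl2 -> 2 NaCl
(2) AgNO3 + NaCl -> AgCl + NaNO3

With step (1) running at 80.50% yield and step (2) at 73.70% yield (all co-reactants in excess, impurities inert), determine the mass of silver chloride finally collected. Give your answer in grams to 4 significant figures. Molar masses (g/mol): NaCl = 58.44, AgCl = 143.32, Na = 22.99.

263.2 g

Pure Na = 116.0 × 0.6134 = 71.154 g.
n(Na) = 71.154 / 22.99 = 3.0950 mol.
Step 1 (Na:NaCl = 2:2): theoretical n(NaCl) = 3.0950 mol; at 80.50% yield, n(NaCl) = 2.4915 mol.
Step 2 (NaCl:AgCl = 1:1): theoretical n(AgCl) = 2.4915 mol, so theoretical mass = 2.4915 × 143.32 = 357.08 g.
At 73.70% yield, actual mass of AgCl = 357.08 × 0.7370 = 263.17 g.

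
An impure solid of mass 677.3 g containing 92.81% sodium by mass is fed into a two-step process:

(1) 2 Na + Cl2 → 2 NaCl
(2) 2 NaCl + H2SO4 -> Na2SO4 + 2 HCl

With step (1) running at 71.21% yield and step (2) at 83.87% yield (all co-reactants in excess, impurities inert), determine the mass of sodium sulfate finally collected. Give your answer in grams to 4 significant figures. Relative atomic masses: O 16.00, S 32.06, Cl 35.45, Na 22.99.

1160 g

Pure Na = 677.3 × 0.9281 = 628.60 g.
M(Na) = 22.99 g/mol.
M(Na2SO4) = 2(22.99) + 32.06 + 4(16.00) = 142.04 g/mol.
n(Na) = 628.60 / 22.99 = 27.342 mol.
Step 1 (Na:NaCl = 2:2): theoretical n(NaCl) = 27.342 mol; at 71.21% yield, n(NaCl) = 19.471 mol.
Step 2 (NaCl:Na2SO4 = 2:1): theoretical n(Na2SO4) = 9.7353 mol, so theoretical mass = 9.7353 × 142.04 = 1382.8 g.
At 83.87% yield, actual mass of Na2SO4 = 1382.8 × 0.8387 = 1159.8 g.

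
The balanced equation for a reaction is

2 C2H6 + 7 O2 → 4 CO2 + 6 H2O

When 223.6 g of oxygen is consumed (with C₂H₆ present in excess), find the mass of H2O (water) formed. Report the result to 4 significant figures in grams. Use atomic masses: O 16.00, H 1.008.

M(O2) = 2(16.00) = 32.00 g/mol.
M(H2O) = 2(1.008) + 16.00 = 18.016 g/mol.
n(O2) = 223.60 g / 32.00 g/mol = 6.9875 mol.
From the equation the O2:H2O mole ratio is 7:6, so n(H2O) = 6.9875 × 6/7 = 5.9893 mol.
Mass of H2O = 5.9893 mol × 18.016 g/mol = 107.90 g.

107.9 g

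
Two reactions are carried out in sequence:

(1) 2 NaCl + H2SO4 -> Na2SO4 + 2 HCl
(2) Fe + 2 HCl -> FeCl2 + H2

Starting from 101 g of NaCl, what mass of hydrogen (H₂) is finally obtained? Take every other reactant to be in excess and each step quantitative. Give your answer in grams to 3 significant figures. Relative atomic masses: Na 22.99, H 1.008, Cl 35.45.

M(NaCl) = 22.99 + 35.45 = 58.44 g/mol.
M(H2) = 2(1.008) = 2.016 g/mol.
n(NaCl) = 101.0 / 58.44 = 1.728 mol.
Step 1 gives a 2:2 ratio of NaCl to HCl, so n(HCl) = 1.728 mol.
In step 2 the HCl:H2 ratio is 2:1, so n(H2) = 0.8641 mol.
Mass of H2 = 0.8641 × 2.016 = 1.742 g.

1.74 g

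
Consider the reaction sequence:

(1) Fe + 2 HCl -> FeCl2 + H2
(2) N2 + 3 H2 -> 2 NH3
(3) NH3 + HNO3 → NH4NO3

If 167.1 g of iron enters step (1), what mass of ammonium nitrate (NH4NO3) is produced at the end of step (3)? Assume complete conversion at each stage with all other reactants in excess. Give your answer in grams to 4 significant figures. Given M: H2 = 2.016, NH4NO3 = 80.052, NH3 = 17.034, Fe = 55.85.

n(Fe) = 167.1 / 55.85 = 2.9919 mol.
Reaction (1): Fe→H2 ratio 1:1 ⇒ n(H2) = 2.9919 mol.
Reaction (2): H2→NH3 ratio 3:2 ⇒ n(NH3) = 1.9946 mol.
Reaction (3): NH3→NH4NO3 ratio 1:1 ⇒ n(NH4NO3) = 1.9946 mol.
Mass of NH4NO3 = 1.9946 × 80.052 = 159.67 g.

159.7 g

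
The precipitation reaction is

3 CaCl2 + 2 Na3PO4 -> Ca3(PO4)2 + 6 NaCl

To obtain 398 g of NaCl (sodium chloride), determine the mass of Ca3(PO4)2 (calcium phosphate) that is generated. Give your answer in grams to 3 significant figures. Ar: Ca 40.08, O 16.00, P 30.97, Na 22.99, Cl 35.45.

352 g

M(NaCl) = 22.99 + 35.45 = 58.44 g/mol.
M(Ca3(PO4)2) = 3(40.08) + 2(30.97) + 8(16.00) = 310.18 g/mol.
n(NaCl) = 398.0 g / 58.44 g/mol = 6.810 mol.
From the equation the NaCl:Ca3(PO4)2 mole ratio is 6:1, so n(Ca3(PO4)2) = 6.810 × 1/6 = 1.135 mol.
Mass of Ca3(PO4)2 = 1.135 mol × 310.18 g/mol = 352.1 g.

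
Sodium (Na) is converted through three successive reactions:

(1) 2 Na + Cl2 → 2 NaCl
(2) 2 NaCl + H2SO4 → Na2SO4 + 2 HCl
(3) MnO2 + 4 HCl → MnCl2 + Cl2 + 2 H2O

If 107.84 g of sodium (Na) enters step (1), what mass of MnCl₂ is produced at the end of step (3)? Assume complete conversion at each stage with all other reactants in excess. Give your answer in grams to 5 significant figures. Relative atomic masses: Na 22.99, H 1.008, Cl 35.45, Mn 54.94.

M(Na) = 22.99 g/mol.
M(MnCl2) = 54.94 + 2(35.45) = 125.84 g/mol.
n(Na) = 107.84 / 22.99 = 4.69074 mol.
Reaction (1): Na→NaCl ratio 2:2 ⇒ n(NaCl) = 4.69074 mol.
Reaction (2): NaCl→HCl ratio 2:2 ⇒ n(HCl) = 4.69074 mol.
Reaction (3): HCl→MnCl2 ratio 4:1 ⇒ n(MnCl2) = 1.17268 mol.
Mass of MnCl2 = 1.17268 × 125.84 = 147.571 g.

147.57 g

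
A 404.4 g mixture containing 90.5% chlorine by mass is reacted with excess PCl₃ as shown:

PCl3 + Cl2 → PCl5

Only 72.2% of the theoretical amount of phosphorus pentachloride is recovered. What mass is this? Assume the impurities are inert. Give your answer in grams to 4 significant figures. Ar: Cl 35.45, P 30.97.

Pure Cl2 available = 404.4 g × 0.905 = 365.98 g.
M(Cl2) = 2(35.45) = 70.90 g/mol.
M(PCl5) = 30.97 + 5(35.45) = 208.22 g/mol.
n(Cl2) = 365.98 g / 70.90 g/mol = 5.1619 mol.
From the equation the Cl2:PCl5 mole ratio is 1:1, so n(PCl5) = 5.1619 × 1/1 = 5.1619 mol.
Mass of PCl5 = 5.1619 mol × 208.22 g/mol = 1074.8 g.
Actual mass collected = 1074.8 g × 0.722 = 776.02 g.

776.0 g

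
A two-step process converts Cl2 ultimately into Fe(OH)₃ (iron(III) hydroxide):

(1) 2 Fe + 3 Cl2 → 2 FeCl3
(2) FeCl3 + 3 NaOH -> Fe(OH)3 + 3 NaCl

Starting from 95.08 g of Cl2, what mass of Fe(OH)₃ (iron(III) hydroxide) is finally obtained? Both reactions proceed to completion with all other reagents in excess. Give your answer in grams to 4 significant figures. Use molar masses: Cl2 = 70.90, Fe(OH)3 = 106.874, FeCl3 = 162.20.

n(Cl2) = 95.080 / 70.90 = 1.3410 mol.
Step 1 gives a 3:2 ratio of Cl2 to FeCl3, so n(FeCl3) = 0.89403 mol.
In step 2 the FeCl3:Fe(OH)3 ratio is 1:1, so n(Fe(OH)3) = 0.89403 mol.
Mass of Fe(OH)3 = 0.89403 × 106.874 = 95.548 g.

95.55 g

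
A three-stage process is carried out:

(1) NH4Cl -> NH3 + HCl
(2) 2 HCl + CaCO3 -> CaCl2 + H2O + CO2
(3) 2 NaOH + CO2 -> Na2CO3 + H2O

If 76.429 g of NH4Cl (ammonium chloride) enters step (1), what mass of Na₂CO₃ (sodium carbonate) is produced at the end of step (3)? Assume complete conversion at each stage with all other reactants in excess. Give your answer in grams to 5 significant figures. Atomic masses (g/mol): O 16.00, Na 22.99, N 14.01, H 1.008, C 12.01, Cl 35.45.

75.719 g

M(NH4Cl) = 14.01 + 4(1.008) + 35.45 = 53.492 g/mol.
M(Na2CO3) = 2(22.99) + 12.01 + 3(16.00) = 105.99 g/mol.
n(NH4Cl) = 76.429 / 53.492 = 1.42879 mol.
Reaction (1): NH4Cl→HCl ratio 1:1 ⇒ n(HCl) = 1.42879 mol.
Reaction (2): HCl→CO2 ratio 2:1 ⇒ n(CO2) = 0.714397 mol.
Reaction (3): CO2→Na2CO3 ratio 1:1 ⇒ n(Na2CO3) = 0.714397 mol.
Mass of Na2CO3 = 0.714397 × 105.99 = 75.7189 g.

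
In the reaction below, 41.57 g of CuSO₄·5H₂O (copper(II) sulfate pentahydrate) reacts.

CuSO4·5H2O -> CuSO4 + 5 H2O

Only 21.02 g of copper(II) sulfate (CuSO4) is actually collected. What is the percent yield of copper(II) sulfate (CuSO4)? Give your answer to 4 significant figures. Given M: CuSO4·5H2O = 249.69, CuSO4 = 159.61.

79.10 %

n(CuSO4·5H2O) = 41.570 g / 249.69 g/mol = 0.16649 mol.
From the equation the CuSO4·5H2O:CuSO4 mole ratio is 1:1, so n(CuSO4) = 0.16649 × 1/1 = 0.16649 mol.
Mass of CuSO4 = 0.16649 mol × 159.61 g/mol = 26.573 g.
This is the theoretical yield. Percent yield = 21.02 g / 26.573 g × 100% = 79.103%.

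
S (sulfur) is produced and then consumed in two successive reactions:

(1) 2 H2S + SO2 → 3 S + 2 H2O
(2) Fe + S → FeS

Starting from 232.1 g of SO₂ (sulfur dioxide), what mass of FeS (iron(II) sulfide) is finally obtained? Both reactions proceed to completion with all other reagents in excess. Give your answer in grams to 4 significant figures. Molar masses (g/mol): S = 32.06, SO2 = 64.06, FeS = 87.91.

955.5 g

n(SO2) = 232.10 / 64.06 = 3.6232 mol.
Step 1 gives a 1:3 ratio of SO2 to S, so n(S) = 10.869 mol.
In step 2 the S:FeS ratio is 1:1, so n(FeS) = 10.869 mol.
Mass of FeS = 10.869 × 87.91 = 955.54 g.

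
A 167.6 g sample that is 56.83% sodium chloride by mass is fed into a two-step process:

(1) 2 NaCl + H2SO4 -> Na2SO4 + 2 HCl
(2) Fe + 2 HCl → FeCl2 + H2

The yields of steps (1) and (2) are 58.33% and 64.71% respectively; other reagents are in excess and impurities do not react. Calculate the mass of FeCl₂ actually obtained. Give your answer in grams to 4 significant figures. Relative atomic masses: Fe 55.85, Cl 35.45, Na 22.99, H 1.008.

Pure NaCl = 167.6 × 0.5683 = 95.247 g.
M(NaCl) = 22.99 + 35.45 = 58.44 g/mol.
M(FeCl2) = 55.85 + 2(35.45) = 126.75 g/mol.
n(NaCl) = 95.247 / 58.44 = 1.6298 mol.
Step 1 (NaCl:HCl = 2:2): theoretical n(HCl) = 1.6298 mol; at 58.33% yield, n(HCl) = 0.95068 mol.
Step 2 (HCl:FeCl2 = 2:1): theoretical n(FeCl2) = 0.47534 mol, so theoretical mass = 0.47534 × 126.75 = 60.249 g.
At 64.71% yield, actual mass of FeCl2 = 60.249 × 0.6471 = 38.987 g.

38.99 g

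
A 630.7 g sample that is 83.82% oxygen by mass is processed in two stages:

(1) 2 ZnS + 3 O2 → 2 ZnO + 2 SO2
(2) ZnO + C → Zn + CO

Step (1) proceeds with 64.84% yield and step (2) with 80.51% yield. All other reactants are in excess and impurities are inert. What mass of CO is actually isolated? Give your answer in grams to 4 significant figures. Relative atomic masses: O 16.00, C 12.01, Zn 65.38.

Pure O2 = 630.7 × 0.8382 = 528.65 g.
M(O2) = 2(16.00) = 32.00 g/mol.
M(CO) = 12.01 + 16.00 = 28.01 g/mol.
n(O2) = 528.65 / 32.00 = 16.520 mol.
Step 1 (O2:ZnO = 3:2): theoretical n(ZnO) = 11.014 mol; at 64.84% yield, n(ZnO) = 7.1412 mol.
Step 2 (ZnO:CO = 1:1): theoretical n(CO) = 7.1412 mol, so theoretical mass = 7.1412 × 28.01 = 200.03 g.
At 80.51% yield, actual mass of CO = 200.03 × 0.8051 = 161.04 g.

161.0 g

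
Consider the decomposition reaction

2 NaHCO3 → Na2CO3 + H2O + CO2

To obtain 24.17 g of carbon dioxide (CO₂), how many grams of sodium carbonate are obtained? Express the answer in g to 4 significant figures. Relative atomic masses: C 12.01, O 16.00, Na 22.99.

58.21 g

M(CO2) = 12.01 + 2(16.00) = 44.01 g/mol.
M(Na2CO3) = 2(22.99) + 12.01 + 3(16.00) = 105.99 g/mol.
n(CO2) = 24.170 g / 44.01 g/mol = 0.54919 mol.
From the equation the CO2:Na2CO3 mole ratio is 1:1, so n(Na2CO3) = 0.54919 × 1/1 = 0.54919 mol.
Mass of Na2CO3 = 0.54919 mol × 105.99 g/mol = 58.209 g.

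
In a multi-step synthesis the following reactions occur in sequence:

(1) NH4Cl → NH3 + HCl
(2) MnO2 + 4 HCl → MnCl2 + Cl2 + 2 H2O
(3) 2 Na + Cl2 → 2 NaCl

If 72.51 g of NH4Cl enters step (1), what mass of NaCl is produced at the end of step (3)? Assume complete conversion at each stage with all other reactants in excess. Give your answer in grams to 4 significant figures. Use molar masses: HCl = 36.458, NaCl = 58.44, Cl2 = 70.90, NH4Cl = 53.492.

39.61 g

n(NH4Cl) = 72.51 / 53.492 = 1.3555 mol.
Reaction (1): NH4Cl→HCl ratio 1:1 ⇒ n(HCl) = 1.3555 mol.
Reaction (2): HCl→Cl2 ratio 4:1 ⇒ n(Cl2) = 0.33888 mol.
Reaction (3): Cl2→NaCl ratio 1:2 ⇒ n(NaCl) = 0.67776 mol.
Mass of NaCl = 0.67776 × 58.44 = 39.609 g.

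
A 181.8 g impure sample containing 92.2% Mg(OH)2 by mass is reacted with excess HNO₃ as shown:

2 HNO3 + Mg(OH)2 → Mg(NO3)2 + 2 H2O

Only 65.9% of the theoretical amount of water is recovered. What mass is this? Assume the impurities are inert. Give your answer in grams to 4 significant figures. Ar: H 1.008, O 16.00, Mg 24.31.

68.24 g

Pure Mg(OH)2 available = 181.8 g × 0.922 = 167.62 g.
M(Mg(OH)2) = 24.31 + 2(16.00) + 2(1.008) = 58.326 g/mol.
M(H2O) = 2(1.008) + 16.00 = 18.016 g/mol.
n(Mg(OH)2) = 167.62 g / 58.326 g/mol = 2.8738 mol.
From the equation the Mg(OH)2:H2O mole ratio is 1:2, so n(H2O) = 2.8738 × 2/1 = 5.7477 mol.
Mass of H2O = 5.7477 mol × 18.016 g/mol = 103.55 g.
Actual mass collected = 103.55 g × 0.659 = 68.240 g.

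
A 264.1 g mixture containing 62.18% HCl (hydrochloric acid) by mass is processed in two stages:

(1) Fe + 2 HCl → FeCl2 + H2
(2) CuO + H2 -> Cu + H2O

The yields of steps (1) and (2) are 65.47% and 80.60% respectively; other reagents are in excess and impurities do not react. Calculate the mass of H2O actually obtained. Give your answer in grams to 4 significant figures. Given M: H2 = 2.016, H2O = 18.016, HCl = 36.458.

21.41 g

Pure HCl = 264.1 × 0.6218 = 164.22 g.
n(HCl) = 164.22 / 36.458 = 4.5043 mol.
Step 1 (HCl:H2 = 2:1): theoretical n(H2) = 2.2521 mol; at 65.47% yield, n(H2) = 1.4745 mol.
Step 2 (H2:H2O = 1:1): theoretical n(H2O) = 1.4745 mol, so theoretical mass = 1.4745 × 18.016 = 26.564 g.
At 80.60% yield, actual mass of H2O = 26.564 × 0.8060 = 21.411 g.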